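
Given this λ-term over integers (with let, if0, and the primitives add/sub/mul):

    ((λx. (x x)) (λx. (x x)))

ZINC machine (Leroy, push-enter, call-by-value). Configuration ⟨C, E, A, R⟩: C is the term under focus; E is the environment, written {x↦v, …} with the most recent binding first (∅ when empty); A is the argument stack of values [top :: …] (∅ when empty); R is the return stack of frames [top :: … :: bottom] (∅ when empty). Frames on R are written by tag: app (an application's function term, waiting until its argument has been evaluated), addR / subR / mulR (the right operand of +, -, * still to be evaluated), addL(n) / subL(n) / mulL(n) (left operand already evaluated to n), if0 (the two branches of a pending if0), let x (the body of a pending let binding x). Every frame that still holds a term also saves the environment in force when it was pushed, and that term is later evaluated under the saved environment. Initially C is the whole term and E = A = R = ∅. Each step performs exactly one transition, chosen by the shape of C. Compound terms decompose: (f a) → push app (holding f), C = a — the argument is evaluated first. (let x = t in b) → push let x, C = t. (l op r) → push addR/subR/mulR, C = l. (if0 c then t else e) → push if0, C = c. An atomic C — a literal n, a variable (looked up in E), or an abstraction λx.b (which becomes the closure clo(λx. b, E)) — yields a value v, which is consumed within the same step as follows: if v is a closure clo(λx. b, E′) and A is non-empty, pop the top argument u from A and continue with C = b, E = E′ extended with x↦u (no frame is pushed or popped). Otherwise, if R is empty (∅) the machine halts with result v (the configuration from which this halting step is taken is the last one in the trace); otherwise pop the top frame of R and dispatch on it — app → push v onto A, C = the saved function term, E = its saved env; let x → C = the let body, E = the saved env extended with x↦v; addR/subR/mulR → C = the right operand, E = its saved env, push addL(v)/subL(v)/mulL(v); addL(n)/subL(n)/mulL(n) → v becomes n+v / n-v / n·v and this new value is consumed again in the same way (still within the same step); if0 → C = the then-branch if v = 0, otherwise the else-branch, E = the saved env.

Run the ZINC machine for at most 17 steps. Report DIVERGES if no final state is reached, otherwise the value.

Answer: DIVERGES (no final state within 17 steps)

Machine steps:
[0] [C=((λx. (x x)) (λx. (x x))) | E=∅ | A=∅ | R=∅]
[1] [C=(λx. (x x)) | E=∅ | A=∅ | R=[app]]
[2] [C=(λx. (x x)) | E=∅ | A=[clo(λx. (x x), ∅)] | R=∅]
[3] [C=(x x) | E={x↦clo(λx. (x x), ∅)} | A=∅ | R=∅]
[4] [C=x | E={x↦clo(λx. (x x), ∅)} | A=∅ | R=[app]]
[5] [C=x | E={x↦clo(λx. (x x), ∅)} | A=[clo(λx. (x x), ∅)] | R=∅]
… configuration repeats with period 3 (steps 3–5 recur indefinitely) …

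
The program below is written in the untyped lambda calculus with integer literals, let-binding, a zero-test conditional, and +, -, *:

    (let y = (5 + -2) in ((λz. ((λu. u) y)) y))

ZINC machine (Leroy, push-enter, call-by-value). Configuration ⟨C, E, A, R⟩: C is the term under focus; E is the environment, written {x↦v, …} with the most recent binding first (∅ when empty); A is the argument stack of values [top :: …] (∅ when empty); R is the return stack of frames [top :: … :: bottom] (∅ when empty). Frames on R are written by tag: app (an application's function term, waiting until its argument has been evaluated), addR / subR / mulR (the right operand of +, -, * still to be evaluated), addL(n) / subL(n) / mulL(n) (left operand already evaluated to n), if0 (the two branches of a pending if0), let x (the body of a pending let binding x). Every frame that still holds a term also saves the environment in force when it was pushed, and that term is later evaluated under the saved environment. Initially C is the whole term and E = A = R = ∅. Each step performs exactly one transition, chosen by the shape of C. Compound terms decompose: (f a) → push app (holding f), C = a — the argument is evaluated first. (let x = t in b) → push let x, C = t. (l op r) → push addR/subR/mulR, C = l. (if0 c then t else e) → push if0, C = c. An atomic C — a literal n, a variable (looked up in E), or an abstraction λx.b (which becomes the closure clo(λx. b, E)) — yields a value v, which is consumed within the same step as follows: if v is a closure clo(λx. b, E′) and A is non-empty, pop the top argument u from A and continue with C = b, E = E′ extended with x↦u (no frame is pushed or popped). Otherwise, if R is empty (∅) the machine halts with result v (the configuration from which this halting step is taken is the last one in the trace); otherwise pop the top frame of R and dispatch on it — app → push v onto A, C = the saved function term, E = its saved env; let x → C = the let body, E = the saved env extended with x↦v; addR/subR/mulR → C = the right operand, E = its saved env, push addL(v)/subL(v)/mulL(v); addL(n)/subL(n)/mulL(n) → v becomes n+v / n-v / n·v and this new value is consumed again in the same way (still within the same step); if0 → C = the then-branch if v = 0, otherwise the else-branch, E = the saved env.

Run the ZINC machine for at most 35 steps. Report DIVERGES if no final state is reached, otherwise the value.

t=0: <C=(let y = (5 + -2) in ((λz. ((λu. u) y)) y)), E=∅, A=∅, R=∅>
t=1: <C=(5 + -2), E=∅, A=∅, R=[let y]>
t=2: <C=5, E=∅, A=∅, R=[addR :: let y]>
t=3: <C=-2, E=∅, A=∅, R=[addL(5) :: let y]>
t=4: <C=((λz. ((λu. u) y)) y), E={y↦3}, A=∅, R=∅>
t=5: <C=y, E={y↦3}, A=∅, R=[app]>
t=6: <C=(λz. ((λu. u) y)), E={y↦3}, A=[3], R=∅>
t=7: <C=((λu. u) y), E={z↦3, y↦3}, A=∅, R=∅>
t=8: <C=y, E={z↦3, y↦3}, A=∅, R=[app]>
t=9: <C=(λu. u), E={z↦3, y↦3}, A=[3], R=∅>
t=10: <C=u, E={u↦3, z↦3, y↦3}, A=∅, R=∅>
→ final value 3

Answer: 3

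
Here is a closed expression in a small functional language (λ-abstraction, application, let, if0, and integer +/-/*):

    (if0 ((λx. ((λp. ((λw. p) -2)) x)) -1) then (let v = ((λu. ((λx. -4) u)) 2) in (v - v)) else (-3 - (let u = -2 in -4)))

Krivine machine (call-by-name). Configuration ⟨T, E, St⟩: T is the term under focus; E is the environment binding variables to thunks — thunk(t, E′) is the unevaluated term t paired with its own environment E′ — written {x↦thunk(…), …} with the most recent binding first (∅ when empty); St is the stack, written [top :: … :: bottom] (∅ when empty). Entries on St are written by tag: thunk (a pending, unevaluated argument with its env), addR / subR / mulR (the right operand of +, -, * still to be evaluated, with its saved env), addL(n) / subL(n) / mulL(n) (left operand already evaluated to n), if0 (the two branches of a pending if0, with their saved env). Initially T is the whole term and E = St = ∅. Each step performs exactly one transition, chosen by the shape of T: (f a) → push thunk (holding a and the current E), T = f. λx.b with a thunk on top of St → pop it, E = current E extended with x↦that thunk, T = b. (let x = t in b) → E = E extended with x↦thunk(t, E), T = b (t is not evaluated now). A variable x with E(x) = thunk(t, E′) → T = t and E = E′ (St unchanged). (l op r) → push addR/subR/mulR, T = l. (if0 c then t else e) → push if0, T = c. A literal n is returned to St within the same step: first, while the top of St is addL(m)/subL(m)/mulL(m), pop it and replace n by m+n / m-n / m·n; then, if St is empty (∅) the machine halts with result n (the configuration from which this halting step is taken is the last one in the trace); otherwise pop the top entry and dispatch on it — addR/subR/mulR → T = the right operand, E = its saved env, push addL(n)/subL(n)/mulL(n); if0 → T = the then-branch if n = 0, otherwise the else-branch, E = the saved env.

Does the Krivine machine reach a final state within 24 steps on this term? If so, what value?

Answer: 1

Execution trace:
t=0: ⟨T=(if0 ((λx. ((λp. ((λw. p) -2)) x)) -1) then (let v = ((λu. ((λx. -4) u)) 2) in (v - v)) else (-3 - (let u = -2 in -4))); E=∅; St=∅⟩
t=1: ⟨T=((λx. ((λp. ((λw. p) -2)) x)) -1); E=∅; St=[if0]⟩
t=2: ⟨T=(λx. ((λp. ((λw. p) -2)) x)); E=∅; St=[thunk :: if0]⟩
t=3: ⟨T=((λp. ((λw. p) -2)) x); E={x↦thunk(-1, ∅)}; St=[if0]⟩
t=4: ⟨T=(λp. ((λw. p) -2)); E={x↦thunk(-1, ∅)}; St=[thunk :: if0]⟩
t=5: ⟨T=((λw. p) -2); E={p↦thunk(x, {x↦thunk(-1, ∅)}), x↦thunk(-1, ∅)}; St=[if0]⟩
t=6: ⟨T=(λw. p); E={p↦thunk(x, {x↦thunk(-1, ∅)}), x↦thunk(-1, ∅)}; St=[thunk :: if0]⟩
t=7: ⟨T=p; E={w↦thunk(-2, {p↦thunk(x, {x↦thunk(-1, ∅)}), x↦thunk(-1, ∅)}), p↦thunk(x, {x↦thunk(-1, ∅)}), x↦thunk(-1, ∅)}; St=[if0]⟩
t=8: ⟨T=x; E={x↦thunk(-1, ∅)}; St=[if0]⟩
t=9: ⟨T=-1; E=∅; St=[if0]⟩
t=10: ⟨T=(-3 - (let u = -2 in -4)); E=∅; St=∅⟩
t=11: ⟨T=-3; E=∅; St=[subR]⟩
t=12: ⟨T=(let u = -2 in -4); E=∅; St=[subL(-3)]⟩
t=13: ⟨T=-4; E={u↦thunk(-2, ∅)}; St=[subL(-3)]⟩
→ final value 1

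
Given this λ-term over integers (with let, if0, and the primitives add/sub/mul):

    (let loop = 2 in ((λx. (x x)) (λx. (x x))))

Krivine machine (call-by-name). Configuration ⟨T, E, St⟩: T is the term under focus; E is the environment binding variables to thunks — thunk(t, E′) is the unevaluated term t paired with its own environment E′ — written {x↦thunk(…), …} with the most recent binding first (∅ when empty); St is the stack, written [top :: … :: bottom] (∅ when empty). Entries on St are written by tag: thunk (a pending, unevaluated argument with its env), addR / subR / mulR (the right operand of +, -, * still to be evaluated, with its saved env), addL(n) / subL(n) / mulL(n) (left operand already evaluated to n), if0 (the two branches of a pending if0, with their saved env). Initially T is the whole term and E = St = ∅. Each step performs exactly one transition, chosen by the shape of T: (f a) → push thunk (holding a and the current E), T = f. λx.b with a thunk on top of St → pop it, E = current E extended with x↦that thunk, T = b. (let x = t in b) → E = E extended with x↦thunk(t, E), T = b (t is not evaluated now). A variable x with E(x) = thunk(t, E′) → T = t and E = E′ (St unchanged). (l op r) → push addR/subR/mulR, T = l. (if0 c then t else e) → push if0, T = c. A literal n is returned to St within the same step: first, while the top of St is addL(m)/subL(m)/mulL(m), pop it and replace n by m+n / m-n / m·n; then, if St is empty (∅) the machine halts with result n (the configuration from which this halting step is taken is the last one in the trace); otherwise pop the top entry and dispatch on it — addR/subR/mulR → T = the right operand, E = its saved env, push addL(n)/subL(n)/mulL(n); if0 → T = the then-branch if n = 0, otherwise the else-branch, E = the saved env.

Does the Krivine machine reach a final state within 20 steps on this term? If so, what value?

Answer: DIVERGES (no final state within 20 steps)

Derivation:
step 0: ⟨T=(let loop = 2 in ((λx. (x x)) (λx. (x x)))); E=∅; St=∅⟩
step 1: ⟨T=((λx. (x x)) (λx. (x x))); E={loop↦thunk(2, ∅)}; St=∅⟩
step 2: ⟨T=(λx. (x x)); E={loop↦thunk(2, ∅)}; St=[thunk]⟩
step 3: ⟨T=(x x); E={x↦thunk((λx. (x x)), {loop↦thunk(2, ∅)}), loop↦thunk(2, ∅)}; St=∅⟩
step 4: ⟨T=x; E={x↦thunk((λx. (x x)), {loop↦thunk(2, ∅)}), loop↦thunk(2, ∅)}; St=[thunk]⟩
step 5: ⟨T=(λx. (x x)); E={loop↦thunk(2, ∅)}; St=[thunk]⟩
step 6: ⟨T=(x x); E={x↦thunk(x, {x↦thunk((λx. (x x)), {loop↦thunk(2, ∅)}), loop↦thunk(2, ∅)}), loop↦thunk(2, ∅)}; St=∅⟩
step 7: ⟨T=x; E={x↦thunk(x, {x↦thunk((λx. (x x)), {loop↦thunk(2, ∅)}), loop↦thunk(2, ∅)}), loop↦thunk(2, ∅)}; St=[thunk]⟩
step 8: ⟨T=x; E={x↦thunk((λx. (x x)), {loop↦thunk(2, ∅)}), loop↦thunk(2, ∅)}; St=[thunk]⟩
step 9: ⟨T=(λx. (x x)); E={loop↦thunk(2, ∅)}; St=[thunk]⟩
step 10: ⟨T=(x x); E={x↦thunk(x, {x↦thunk(x, {x↦thunk((λx. (x x)), {loop↦thunk(2, ∅)}), loop↦thunk(2, ∅)}), loop↦thunk(2, ∅)}), loop↦thunk(2, ∅)}; St=∅⟩
step 11: ⟨T=x; E={x↦thunk(x, {x↦thunk(x, {x↦thunk((λx. (x x)), {loop↦thunk(2, ∅)}), loop↦thunk(2, ∅)}), loop↦thunk(2, ∅)}), loop↦thunk(2, ∅)}; St=[thunk]⟩
step 12: ⟨T=x; E={x↦thunk(x, {x↦thunk((λx. (x x)), {loop↦thunk(2, ∅)}), loop↦thunk(2, ∅)}), loop↦thunk(2, ∅)}; St=[thunk]⟩
step 13: ⟨T=x; E={x↦thunk((λx. (x x)), {loop↦thunk(2, ∅)}), loop↦thunk(2, ∅)}; St=[thunk]⟩
step 14: ⟨T=(λx. (x x)); E={loop↦thunk(2, ∅)}; St=[thunk]⟩
step 15: ⟨T=(x x); E={x↦thunk(x, {x↦thunk(x, {x↦thunk(x, {x↦thunk((λx. (x x)), {loop↦thunk(2, ∅)}), loop↦thunk(2, ∅)}), loop↦thunk(2, ∅)}), loop↦thunk(2, ∅)}), loop↦thunk(2, ∅)}; St=∅⟩
step 16: ⟨T=x; E={x↦thunk(x, {x↦thunk(x, {x↦thunk(x, {x↦thunk((λx. (x x)), {loop↦thunk(2, ∅)}), loop↦thunk(2, ∅)}), loop↦thunk(2, ∅)}), loop↦thunk(2, ∅)}), loop↦thunk(2, ∅)}; St=[thunk]⟩
step 17: ⟨T=x; E={x↦thunk(x, {x↦thunk(x, {x↦thunk((λx. (x x)), {loop↦thunk(2, ∅)}), loop↦thunk(2, ∅)}), loop↦thunk(2, ∅)}), loop↦thunk(2, ∅)}; St=[thunk]⟩
step 18: ⟨T=x; E={x↦thunk(x, {x↦thunk((λx. (x x)), {loop↦thunk(2, ∅)}), loop↦thunk(2, ∅)}), loop↦thunk(2, ∅)}; St=[thunk]⟩
step 19: ⟨T=x; E={x↦thunk((λx. (x x)), {loop↦thunk(2, ∅)}), loop↦thunk(2, ∅)}; St=[thunk]⟩
step 20: ⟨T=(λx. (x x)); E={loop↦thunk(2, ∅)}; St=[thunk]⟩
→ 20 transitions taken and the configuration is still not final: no result within 20 steps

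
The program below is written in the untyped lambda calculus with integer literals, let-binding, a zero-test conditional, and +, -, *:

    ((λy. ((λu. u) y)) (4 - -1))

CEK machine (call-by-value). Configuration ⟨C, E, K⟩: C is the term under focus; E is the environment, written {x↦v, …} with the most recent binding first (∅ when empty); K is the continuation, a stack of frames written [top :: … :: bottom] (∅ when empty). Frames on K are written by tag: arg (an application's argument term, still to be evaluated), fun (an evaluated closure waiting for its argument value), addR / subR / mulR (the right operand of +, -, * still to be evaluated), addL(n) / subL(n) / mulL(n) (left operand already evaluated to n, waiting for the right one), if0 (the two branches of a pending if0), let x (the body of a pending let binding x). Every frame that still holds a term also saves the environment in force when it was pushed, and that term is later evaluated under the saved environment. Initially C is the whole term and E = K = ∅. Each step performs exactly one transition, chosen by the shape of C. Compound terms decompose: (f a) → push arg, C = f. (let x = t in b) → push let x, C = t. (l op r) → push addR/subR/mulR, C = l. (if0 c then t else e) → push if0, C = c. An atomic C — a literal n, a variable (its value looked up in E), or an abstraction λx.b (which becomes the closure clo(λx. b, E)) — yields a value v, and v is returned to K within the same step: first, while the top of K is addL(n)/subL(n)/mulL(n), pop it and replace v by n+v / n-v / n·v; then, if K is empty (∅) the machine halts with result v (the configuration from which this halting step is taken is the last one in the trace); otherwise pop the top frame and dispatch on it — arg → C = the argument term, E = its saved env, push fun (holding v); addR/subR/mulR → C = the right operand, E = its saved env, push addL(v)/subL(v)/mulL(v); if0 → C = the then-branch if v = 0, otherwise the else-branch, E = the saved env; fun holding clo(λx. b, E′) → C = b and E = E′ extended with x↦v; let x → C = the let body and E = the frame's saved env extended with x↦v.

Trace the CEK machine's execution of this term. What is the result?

t=0: <C=((λy. ((λu. u) y)) (4 - -1)), E=∅, K=∅>
t=1: <C=(λy. ((λu. u) y)), E=∅, K=[arg]>
t=2: <C=(4 - -1), E=∅, K=[fun]>
t=3: <C=4, E=∅, K=[subR :: fun]>
t=4: <C=-1, E=∅, K=[subL(4) :: fun]>
t=5: <C=((λu. u) y), E={y↦5}, K=∅>
t=6: <C=(λu. u), E={y↦5}, K=[arg]>
t=7: <C=y, E={y↦5}, K=[fun]>
t=8: <C=u, E={u↦5, y↦5}, K=∅>
→ final value 5

Answer: 5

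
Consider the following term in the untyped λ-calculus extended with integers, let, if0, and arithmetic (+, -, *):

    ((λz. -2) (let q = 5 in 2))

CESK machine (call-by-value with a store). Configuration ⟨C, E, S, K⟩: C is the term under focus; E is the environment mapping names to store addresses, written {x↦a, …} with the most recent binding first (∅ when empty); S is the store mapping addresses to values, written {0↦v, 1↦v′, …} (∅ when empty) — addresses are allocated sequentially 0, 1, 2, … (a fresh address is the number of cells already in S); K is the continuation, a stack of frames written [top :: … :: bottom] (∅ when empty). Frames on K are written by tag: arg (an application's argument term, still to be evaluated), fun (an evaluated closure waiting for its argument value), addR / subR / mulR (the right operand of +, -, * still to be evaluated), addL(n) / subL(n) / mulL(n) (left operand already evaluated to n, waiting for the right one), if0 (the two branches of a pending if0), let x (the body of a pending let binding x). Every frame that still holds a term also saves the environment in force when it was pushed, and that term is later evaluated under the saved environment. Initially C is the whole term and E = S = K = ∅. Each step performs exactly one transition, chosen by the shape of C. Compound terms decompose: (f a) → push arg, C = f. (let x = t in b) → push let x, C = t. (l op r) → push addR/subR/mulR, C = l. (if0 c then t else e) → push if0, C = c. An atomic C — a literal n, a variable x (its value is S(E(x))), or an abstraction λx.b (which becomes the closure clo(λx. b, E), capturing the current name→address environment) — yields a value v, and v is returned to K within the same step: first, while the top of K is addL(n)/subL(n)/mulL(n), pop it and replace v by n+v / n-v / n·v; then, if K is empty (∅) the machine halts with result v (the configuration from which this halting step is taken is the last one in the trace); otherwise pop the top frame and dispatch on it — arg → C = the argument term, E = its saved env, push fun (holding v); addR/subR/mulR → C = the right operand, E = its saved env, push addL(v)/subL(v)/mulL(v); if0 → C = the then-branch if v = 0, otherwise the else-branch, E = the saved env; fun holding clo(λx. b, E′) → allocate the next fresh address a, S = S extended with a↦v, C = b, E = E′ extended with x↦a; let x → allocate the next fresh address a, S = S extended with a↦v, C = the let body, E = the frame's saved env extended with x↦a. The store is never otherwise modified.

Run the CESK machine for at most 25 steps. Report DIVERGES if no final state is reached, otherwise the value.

[0] [C=((λz. -2) (let q = 5 in 2)) | E=∅ | S=∅ | K=∅]
[1] [C=(λz. -2) | E=∅ | S=∅ | K=[arg]]
[2] [C=(let q = 5 in 2) | E=∅ | S=∅ | K=[fun]]
[3] [C=5 | E=∅ | S=∅ | K=[let q :: fun]]
[4] [C=2 | E={q↦0} | S={0↦5} | K=[fun]]
[5] [C=-2 | E={z↦1} | S={0↦5, 1↦2} | K=∅]
→ final value -2

Answer: -2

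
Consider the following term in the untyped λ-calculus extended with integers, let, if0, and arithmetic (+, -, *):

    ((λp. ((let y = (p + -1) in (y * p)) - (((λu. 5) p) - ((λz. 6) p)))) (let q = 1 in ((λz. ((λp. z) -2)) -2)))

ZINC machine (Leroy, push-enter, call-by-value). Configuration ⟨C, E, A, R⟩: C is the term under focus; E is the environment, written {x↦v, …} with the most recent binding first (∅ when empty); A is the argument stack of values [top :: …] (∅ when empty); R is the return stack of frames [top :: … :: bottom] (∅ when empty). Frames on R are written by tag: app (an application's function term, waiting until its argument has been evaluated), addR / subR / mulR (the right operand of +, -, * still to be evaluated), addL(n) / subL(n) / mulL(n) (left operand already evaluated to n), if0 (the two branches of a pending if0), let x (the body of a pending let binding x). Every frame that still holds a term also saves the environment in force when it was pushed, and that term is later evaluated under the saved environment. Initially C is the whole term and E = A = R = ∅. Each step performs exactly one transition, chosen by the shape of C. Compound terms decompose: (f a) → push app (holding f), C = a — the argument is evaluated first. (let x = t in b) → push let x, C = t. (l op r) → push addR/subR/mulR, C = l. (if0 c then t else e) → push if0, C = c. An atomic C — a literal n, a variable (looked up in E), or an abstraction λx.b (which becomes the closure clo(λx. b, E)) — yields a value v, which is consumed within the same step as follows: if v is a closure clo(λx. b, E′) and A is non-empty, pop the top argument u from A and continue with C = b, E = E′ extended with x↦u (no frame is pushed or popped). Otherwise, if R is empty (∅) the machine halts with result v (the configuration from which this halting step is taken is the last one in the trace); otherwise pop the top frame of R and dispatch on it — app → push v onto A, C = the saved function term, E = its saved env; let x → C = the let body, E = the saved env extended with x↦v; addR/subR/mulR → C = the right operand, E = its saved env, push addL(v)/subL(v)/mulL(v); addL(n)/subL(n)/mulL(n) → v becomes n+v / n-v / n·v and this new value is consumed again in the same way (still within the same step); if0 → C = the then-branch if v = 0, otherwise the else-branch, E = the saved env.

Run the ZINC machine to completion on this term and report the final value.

[0] [C=((λp. ((let y = (p + -1) in (y * p)) - (((λu. 5) p) - ((λz. 6) p)))) (let q = 1 in ((λz. ((λp. z) -2)) -2))) | E=∅ | A=∅ | R=∅]
[1] [C=(let q = 1 in ((λz. ((λp. z) -2)) -2)) | E=∅ | A=∅ | R=[app]]
[2] [C=1 | E=∅ | A=∅ | R=[let q :: app]]
[3] [C=((λz. ((λp. z) -2)) -2) | E={q↦1} | A=∅ | R=[app]]
[4] [C=-2 | E={q↦1} | A=∅ | R=[app :: app]]
[5] [C=(λz. ((λp. z) -2)) | E={q↦1} | A=[-2] | R=[app]]
[6] [C=((λp. z) -2) | E={z↦-2, q↦1} | A=∅ | R=[app]]
[7] [C=-2 | E={z↦-2, q↦1} | A=∅ | R=[app :: app]]
[8] [C=(λp. z) | E={z↦-2, q↦1} | A=[-2] | R=[app]]
[9] [C=z | E={p↦-2, z↦-2, q↦1} | A=∅ | R=[app]]
[10] [C=(λp. ((let y = (p + -1) in (y * p)) - (((λu. 5) p) - ((λz. 6) p)))) | E=∅ | A=[-2] | R=∅]
[11] [C=((let y = (p + -1) in (y * p)) - (((λu. 5) p) - ((λz. 6) p))) | E={p↦-2} | A=∅ | R=∅]
[12] [C=(let y = (p + -1) in (y * p)) | E={p↦-2} | A=∅ | R=[subR]]
[13] [C=(p + -1) | E={p↦-2} | A=∅ | R=[let y :: subR]]
[14] [C=p | E={p↦-2} | A=∅ | R=[addR :: let y :: subR]]
[15] [C=-1 | E={p↦-2} | A=∅ | R=[addL(-2) :: let y :: subR]]
[16] [C=(y * p) | E={y↦-3, p↦-2} | A=∅ | R=[subR]]
[17] [C=y | E={y↦-3, p↦-2} | A=∅ | R=[mulR :: subR]]
[18] [C=p | E={y↦-3, p↦-2} | A=∅ | R=[mulL(-3) :: subR]]
[19] [C=(((λu. 5) p) - ((λz. 6) p)) | E={p↦-2} | A=∅ | R=[subL(6)]]
[20] [C=((λu. 5) p) | E={p↦-2} | A=∅ | R=[subR :: subL(6)]]
[21] [C=p | E={p↦-2} | A=∅ | R=[app :: subR :: subL(6)]]
[22] [C=(λu. 5) | E={p↦-2} | A=[-2] | R=[subR :: subL(6)]]
[23] [C=5 | E={u↦-2, p↦-2} | A=∅ | R=[subR :: subL(6)]]
[24] [C=((λz. 6) p) | E={p↦-2} | A=∅ | R=[subL(5) :: subL(6)]]
[25] [C=p | E={p↦-2} | A=∅ | R=[app :: subL(5) :: subL(6)]]
[26] [C=(λz. 6) | E={p↦-2} | A=[-2] | R=[subL(5) :: subL(6)]]
[27] [C=6 | E={z↦-2, p↦-2} | A=∅ | R=[subL(5) :: subL(6)]]
→ final value 7

Answer: 7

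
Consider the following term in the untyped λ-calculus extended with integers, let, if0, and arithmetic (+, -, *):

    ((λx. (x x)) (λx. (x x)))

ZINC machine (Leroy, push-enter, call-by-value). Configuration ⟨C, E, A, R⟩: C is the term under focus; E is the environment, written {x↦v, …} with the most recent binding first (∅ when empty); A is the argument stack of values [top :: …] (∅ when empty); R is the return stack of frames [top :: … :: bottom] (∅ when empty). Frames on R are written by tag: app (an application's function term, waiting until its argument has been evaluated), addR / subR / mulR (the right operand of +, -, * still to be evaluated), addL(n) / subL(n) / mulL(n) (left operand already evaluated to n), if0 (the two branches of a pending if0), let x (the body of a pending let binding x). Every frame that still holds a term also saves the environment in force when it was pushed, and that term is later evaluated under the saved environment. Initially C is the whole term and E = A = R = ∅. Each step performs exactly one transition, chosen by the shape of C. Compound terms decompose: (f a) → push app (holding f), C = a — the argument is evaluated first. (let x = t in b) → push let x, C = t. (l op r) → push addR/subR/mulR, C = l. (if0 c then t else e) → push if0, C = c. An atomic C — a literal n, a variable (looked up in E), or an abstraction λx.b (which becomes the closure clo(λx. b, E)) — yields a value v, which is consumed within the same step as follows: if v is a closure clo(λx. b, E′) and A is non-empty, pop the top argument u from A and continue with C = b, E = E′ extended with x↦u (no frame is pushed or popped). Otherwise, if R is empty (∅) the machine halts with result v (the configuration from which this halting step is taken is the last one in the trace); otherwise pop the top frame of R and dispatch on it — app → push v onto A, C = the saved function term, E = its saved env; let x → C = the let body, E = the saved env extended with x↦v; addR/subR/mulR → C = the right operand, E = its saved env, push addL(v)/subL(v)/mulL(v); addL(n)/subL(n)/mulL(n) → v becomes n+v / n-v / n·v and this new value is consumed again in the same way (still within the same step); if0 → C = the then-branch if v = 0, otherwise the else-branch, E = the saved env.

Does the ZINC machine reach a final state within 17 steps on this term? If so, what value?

Answer: DIVERGES (no final state within 17 steps)

Machine steps:
t=0: [C=((λx. (x x)) (λx. (x x))) | E=∅ | A=∅ | R=∅]
t=1: [C=(λx. (x x)) | E=∅ | A=∅ | R=[app]]
t=2: [C=(λx. (x x)) | E=∅ | A=[clo(λx. (x x), ∅)] | R=∅]
t=3: [C=(x x) | E={x↦clo(λx. (x x), ∅)} | A=∅ | R=∅]
t=4: [C=x | E={x↦clo(λx. (x x), ∅)} | A=∅ | R=[app]]
t=5: [C=x | E={x↦clo(λx. (x x), ∅)} | A=[clo(λx. (x x), ∅)] | R=∅]
… configuration repeats with period 3 (steps 3–5 recur indefinitely) …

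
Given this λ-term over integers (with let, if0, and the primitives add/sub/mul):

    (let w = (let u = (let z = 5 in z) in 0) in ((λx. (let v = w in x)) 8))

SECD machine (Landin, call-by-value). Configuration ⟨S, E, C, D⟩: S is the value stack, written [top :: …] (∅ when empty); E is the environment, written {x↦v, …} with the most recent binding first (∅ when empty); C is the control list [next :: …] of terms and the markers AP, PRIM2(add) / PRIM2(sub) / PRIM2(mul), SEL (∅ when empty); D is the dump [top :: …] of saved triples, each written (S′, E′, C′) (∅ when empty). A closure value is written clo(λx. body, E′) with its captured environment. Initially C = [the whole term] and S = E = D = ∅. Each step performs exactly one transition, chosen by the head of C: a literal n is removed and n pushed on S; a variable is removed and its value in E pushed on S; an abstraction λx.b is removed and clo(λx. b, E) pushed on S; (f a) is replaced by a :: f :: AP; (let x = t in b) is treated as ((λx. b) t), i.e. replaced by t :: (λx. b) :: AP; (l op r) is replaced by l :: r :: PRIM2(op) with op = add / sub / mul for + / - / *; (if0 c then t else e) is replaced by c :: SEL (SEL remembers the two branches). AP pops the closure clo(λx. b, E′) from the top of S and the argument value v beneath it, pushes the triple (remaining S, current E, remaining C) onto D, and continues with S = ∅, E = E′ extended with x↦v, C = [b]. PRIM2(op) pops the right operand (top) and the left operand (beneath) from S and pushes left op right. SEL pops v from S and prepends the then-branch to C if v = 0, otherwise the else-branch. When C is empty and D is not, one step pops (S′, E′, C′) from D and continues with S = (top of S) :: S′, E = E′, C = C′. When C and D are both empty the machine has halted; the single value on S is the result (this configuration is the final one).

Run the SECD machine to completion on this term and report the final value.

0. ⟨S=∅; E=∅; C=[(let w = (let u = (let z = 5 in z) in 0) in ((λx. (let v = w in x)) 8))]; D=∅⟩
1. ⟨S=∅; E=∅; C=[(let u = (let z = 5 in z) in 0) :: (λw. ((λx. (let v = w in x)) 8)) :: AP]; D=∅⟩
2. ⟨S=∅; E=∅; C=[(let z = 5 in z) :: (λu. 0) :: AP :: (λw. ((λx. (let v = w in x)) 8)) :: AP]; D=∅⟩
3. ⟨S=∅; E=∅; C=[5 :: (λz. z) :: AP :: (λu. 0) :: AP :: (λw. ((λx. (let v = w in x)) 8)) :: AP]; D=∅⟩
4. ⟨S=[5]; E=∅; C=[(λz. z) :: AP :: (λu. 0) :: AP :: (λw. ((λx. (let v = w in x)) 8)) :: AP]; D=∅⟩
5. ⟨S=[clo(λz. z, ∅) :: 5]; E=∅; C=[AP :: (λu. 0) :: AP :: (λw. ((λx. (let v = w in x)) 8)) :: AP]; D=∅⟩
6. ⟨S=∅; E={z↦5}; C=[z]; D=[(∅, ∅, [(λu. 0) :: AP :: (λw. ((λx. (let v = w in x)) 8)) :: AP])]⟩
7. ⟨S=[5]; E={z↦5}; C=∅; D=[(∅, ∅, [(λu. 0) :: AP :: (λw. ((λx. (let v = w in x)) 8)) :: AP])]⟩
8. ⟨S=[5]; E=∅; C=[(λu. 0) :: AP :: (λw. ((λx. (let v = w in x)) 8)) :: AP]; D=∅⟩
9. ⟨S=[clo(λu. 0, ∅) :: 5]; E=∅; C=[AP :: (λw. ((λx. (let v = w in x)) 8)) :: AP]; D=∅⟩
10. ⟨S=∅; E={u↦5}; C=[0]; D=[(∅, ∅, [(λw. ((λx. (let v = w in x)) 8)) :: AP])]⟩
11. ⟨S=[0]; E={u↦5}; C=∅; D=[(∅, ∅, [(λw. ((λx. (let v = w in x)) 8)) :: AP])]⟩
12. ⟨S=[0]; E=∅; C=[(λw. ((λx. (let v = w in x)) 8)) :: AP]; D=∅⟩
13. ⟨S=[clo(λw. ((λx. (let v = w in x)) 8), ∅) :: 0]; E=∅; C=[AP]; D=∅⟩
14. ⟨S=∅; E={w↦0}; C=[((λx. (let v = w in x)) 8)]; D=[(∅, ∅, ∅)]⟩
15. ⟨S=∅; E={w↦0}; C=[8 :: (λx. (let v = w in x)) :: AP]; D=[(∅, ∅, ∅)]⟩
16. ⟨S=[8]; E={w↦0}; C=[(λx. (let v = w in x)) :: AP]; D=[(∅, ∅, ∅)]⟩
17. ⟨S=[clo(λx. (let v = w in x), {w↦0}) :: 8]; E={w↦0}; C=[AP]; D=[(∅, ∅, ∅)]⟩
18. ⟨S=∅; E={x↦8, w↦0}; C=[(let v = w in x)]; D=[(∅, {w↦0}, ∅) :: (∅, ∅, ∅)]⟩
19. ⟨S=∅; E={x↦8, w↦0}; C=[w :: (λv. x) :: AP]; D=[(∅, {w↦0}, ∅) :: (∅, ∅, ∅)]⟩
20. ⟨S=[0]; E={x↦8, w↦0}; C=[(λv. x) :: AP]; D=[(∅, {w↦0}, ∅) :: (∅, ∅, ∅)]⟩
21. ⟨S=[clo(λv. x, {x↦8, w↦0}) :: 0]; E={x↦8, w↦0}; C=[AP]; D=[(∅, {w↦0}, ∅) :: (∅, ∅, ∅)]⟩
22. ⟨S=∅; E={v↦0, x↦8, w↦0}; C=[x]; D=[(∅, {x↦8, w↦0}, ∅) :: (∅, {w↦0}, ∅) :: (∅, ∅, ∅)]⟩
23. ⟨S=[8]; E={v↦0, x↦8, w↦0}; C=∅; D=[(∅, {x↦8, w↦0}, ∅) :: (∅, {w↦0}, ∅) :: (∅, ∅, ∅)]⟩
24. ⟨S=[8]; E={x↦8, w↦0}; C=∅; D=[(∅, {w↦0}, ∅) :: (∅, ∅, ∅)]⟩
25. ⟨S=[8]; E={w↦0}; C=∅; D=[(∅, ∅, ∅)]⟩
26. ⟨S=[8]; E=∅; C=∅; D=∅⟩
→ final value 8

Answer: 8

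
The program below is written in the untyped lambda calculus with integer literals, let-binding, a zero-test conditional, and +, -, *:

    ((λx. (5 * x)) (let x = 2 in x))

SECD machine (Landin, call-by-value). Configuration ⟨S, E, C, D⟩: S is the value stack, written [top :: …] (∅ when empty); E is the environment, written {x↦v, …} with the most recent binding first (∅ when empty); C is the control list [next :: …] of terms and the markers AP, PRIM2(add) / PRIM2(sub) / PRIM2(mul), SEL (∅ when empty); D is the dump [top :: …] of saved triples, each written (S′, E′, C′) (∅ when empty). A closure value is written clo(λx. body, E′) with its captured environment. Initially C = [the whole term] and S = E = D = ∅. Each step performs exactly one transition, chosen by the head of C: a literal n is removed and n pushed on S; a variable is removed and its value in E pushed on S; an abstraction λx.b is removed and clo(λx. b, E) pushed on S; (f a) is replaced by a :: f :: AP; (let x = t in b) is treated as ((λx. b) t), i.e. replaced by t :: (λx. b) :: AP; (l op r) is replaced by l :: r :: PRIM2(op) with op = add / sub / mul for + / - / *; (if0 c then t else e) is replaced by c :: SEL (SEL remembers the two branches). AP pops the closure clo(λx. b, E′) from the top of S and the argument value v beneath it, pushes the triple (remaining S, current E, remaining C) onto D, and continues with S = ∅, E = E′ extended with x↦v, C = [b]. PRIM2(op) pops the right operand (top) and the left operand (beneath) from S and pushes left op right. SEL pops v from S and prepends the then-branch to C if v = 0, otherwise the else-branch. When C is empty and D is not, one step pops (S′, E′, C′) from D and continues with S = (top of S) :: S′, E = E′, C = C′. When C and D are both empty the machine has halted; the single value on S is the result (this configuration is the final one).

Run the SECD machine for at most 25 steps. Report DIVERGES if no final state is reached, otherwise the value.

0. ⟨S=∅; E=∅; C=[((λx. (5 * x)) (let x = 2 in x))]; D=∅⟩
1. ⟨S=∅; E=∅; C=[(let x = 2 in x) :: (λx. (5 * x)) :: AP]; D=∅⟩
2. ⟨S=∅; E=∅; C=[2 :: (λx. x) :: AP :: (λx. (5 * x)) :: AP]; D=∅⟩
3. ⟨S=[2]; E=∅; C=[(λx. x) :: AP :: (λx. (5 * x)) :: AP]; D=∅⟩
4. ⟨S=[clo(λx. x, ∅) :: 2]; E=∅; C=[AP :: (λx. (5 * x)) :: AP]; D=∅⟩
5. ⟨S=∅; E={x↦2}; C=[x]; D=[(∅, ∅, [(λx. (5 * x)) :: AP])]⟩
6. ⟨S=[2]; E={x↦2}; C=∅; D=[(∅, ∅, [(λx. (5 * x)) :: AP])]⟩
7. ⟨S=[2]; E=∅; C=[(λx. (5 * x)) :: AP]; D=∅⟩
8. ⟨S=[clo(λx. (5 * x), ∅) :: 2]; E=∅; C=[AP]; D=∅⟩
9. ⟨S=∅; E={x↦2}; C=[(5 * x)]; D=[(∅, ∅, ∅)]⟩
10. ⟨S=∅; E={x↦2}; C=[5 :: x :: PRIM2(mul)]; D=[(∅, ∅, ∅)]⟩
11. ⟨S=[5]; E={x↦2}; C=[x :: PRIM2(mul)]; D=[(∅, ∅, ∅)]⟩
12. ⟨S=[2 :: 5]; E={x↦2}; C=[PRIM2(mul)]; D=[(∅, ∅, ∅)]⟩
13. ⟨S=[10]; E={x↦2}; C=∅; D=[(∅, ∅, ∅)]⟩
14. ⟨S=[10]; E=∅; C=∅; D=∅⟩
→ final value 10

Answer: 10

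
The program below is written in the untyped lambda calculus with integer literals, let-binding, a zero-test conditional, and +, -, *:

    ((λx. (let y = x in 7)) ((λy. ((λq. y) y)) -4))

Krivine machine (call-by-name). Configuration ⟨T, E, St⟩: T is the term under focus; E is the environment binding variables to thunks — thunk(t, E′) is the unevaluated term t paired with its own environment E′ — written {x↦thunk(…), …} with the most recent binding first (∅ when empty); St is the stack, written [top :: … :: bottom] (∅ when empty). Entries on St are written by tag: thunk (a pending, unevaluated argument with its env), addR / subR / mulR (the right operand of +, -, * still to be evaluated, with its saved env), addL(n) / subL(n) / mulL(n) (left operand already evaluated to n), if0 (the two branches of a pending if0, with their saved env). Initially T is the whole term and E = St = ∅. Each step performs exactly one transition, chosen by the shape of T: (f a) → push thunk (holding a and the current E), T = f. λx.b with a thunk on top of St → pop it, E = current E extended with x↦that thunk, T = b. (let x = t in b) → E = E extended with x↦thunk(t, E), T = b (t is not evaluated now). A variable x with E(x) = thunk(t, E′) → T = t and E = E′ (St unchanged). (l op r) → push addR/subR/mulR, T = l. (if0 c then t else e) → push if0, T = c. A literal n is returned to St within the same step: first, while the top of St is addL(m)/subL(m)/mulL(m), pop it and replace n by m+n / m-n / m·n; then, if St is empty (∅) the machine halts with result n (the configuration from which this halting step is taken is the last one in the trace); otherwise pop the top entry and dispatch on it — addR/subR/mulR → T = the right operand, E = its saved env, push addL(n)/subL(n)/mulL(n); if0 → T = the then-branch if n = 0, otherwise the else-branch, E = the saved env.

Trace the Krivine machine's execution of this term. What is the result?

Answer: 7

Derivation:
[0] <T=((λx. (let y = x in 7)) ((λy. ((λq. y) y)) -4)), E=∅, St=∅>
[1] <T=(λx. (let y = x in 7)), E=∅, St=[thunk]>
[2] <T=(let y = x in 7), E={x↦thunk(((λy. ((λq. y) y)) -4), ∅)}, St=∅>
[3] <T=7, E={y↦thunk(x, {x↦thunk(((λy. ((λq. y) y)) -4), ∅)}), x↦thunk(((λy. ((λq. y) y)) -4), ∅)}, St=∅>
→ final value 7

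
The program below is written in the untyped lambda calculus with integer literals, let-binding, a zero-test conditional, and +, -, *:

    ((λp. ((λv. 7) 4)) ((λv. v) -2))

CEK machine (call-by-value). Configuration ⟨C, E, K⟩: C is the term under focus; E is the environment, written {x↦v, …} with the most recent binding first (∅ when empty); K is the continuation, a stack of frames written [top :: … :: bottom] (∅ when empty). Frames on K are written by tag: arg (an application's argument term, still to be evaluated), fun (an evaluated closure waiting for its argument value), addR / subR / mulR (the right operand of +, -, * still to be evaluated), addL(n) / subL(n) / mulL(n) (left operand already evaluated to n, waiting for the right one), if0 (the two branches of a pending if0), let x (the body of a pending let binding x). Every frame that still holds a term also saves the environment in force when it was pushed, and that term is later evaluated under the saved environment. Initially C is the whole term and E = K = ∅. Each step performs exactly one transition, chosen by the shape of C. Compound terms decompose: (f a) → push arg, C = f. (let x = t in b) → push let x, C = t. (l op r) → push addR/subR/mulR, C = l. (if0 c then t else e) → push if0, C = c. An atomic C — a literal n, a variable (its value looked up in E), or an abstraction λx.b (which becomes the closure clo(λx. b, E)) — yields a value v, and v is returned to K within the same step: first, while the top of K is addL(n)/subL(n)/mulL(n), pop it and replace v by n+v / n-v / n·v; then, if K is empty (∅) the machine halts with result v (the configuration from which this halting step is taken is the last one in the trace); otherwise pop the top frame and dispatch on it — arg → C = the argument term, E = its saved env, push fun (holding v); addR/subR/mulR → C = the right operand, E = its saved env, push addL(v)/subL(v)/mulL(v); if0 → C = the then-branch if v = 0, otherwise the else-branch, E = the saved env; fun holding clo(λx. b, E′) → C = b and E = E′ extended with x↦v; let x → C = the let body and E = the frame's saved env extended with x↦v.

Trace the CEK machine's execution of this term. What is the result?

step 0: ⟨C=((λp. ((λv. 7) 4)) ((λv. v) -2)); E=∅; K=∅⟩
step 1: ⟨C=(λp. ((λv. 7) 4)); E=∅; K=[arg]⟩
step 2: ⟨C=((λv. v) -2); E=∅; K=[fun]⟩
step 3: ⟨C=(λv. v); E=∅; K=[arg :: fun]⟩
step 4: ⟨C=-2; E=∅; K=[fun :: fun]⟩
step 5: ⟨C=v; E={v↦-2}; K=[fun]⟩
step 6: ⟨C=((λv. 7) 4); E={p↦-2}; K=∅⟩
step 7: ⟨C=(λv. 7); E={p↦-2}; K=[arg]⟩
step 8: ⟨C=4; E={p↦-2}; K=[fun]⟩
step 9: ⟨C=7; E={v↦4, p↦-2}; K=∅⟩
→ final value 7

Answer: 7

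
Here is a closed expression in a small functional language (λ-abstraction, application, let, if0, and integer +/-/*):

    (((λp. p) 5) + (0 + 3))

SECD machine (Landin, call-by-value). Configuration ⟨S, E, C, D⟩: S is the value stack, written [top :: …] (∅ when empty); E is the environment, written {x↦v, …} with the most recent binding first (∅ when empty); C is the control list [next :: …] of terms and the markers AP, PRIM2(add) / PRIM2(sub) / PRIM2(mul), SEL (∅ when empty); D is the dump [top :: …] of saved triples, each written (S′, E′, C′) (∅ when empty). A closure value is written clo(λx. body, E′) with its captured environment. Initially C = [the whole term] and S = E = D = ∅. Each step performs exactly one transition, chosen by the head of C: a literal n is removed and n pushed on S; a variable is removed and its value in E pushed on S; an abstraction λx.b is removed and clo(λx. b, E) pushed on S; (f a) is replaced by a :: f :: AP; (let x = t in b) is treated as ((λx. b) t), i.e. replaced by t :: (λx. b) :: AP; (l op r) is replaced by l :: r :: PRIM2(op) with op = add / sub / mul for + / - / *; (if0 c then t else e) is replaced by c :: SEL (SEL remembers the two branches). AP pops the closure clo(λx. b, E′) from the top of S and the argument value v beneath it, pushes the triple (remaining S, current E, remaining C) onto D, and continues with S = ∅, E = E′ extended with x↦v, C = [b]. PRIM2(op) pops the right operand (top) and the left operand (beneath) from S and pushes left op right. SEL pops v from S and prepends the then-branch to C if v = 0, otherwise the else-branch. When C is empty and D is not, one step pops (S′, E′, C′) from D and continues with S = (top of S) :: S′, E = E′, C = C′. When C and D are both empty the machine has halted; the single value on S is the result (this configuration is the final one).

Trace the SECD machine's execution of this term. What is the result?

Answer: 8

Execution trace:
t=0: [S=∅ | E=∅ | C=[(((λp. p) 5) + (0 + 3))] | D=∅]
t=1: [S=∅ | E=∅ | C=[((λp. p) 5) :: (0 + 3) :: PRIM2(add)] | D=∅]
t=2: [S=∅ | E=∅ | C=[5 :: (λp. p) :: AP :: (0 + 3) :: PRIM2(add)] | D=∅]
t=3: [S=[5] | E=∅ | C=[(λp. p) :: AP :: (0 + 3) :: PRIM2(add)] | D=∅]
t=4: [S=[clo(λp. p, ∅) :: 5] | E=∅ | C=[AP :: (0 + 3) :: PRIM2(add)] | D=∅]
t=5: [S=∅ | E={p↦5} | C=[p] | D=[(∅, ∅, [(0 + 3) :: PRIM2(add)])]]
t=6: [S=[5] | E={p↦5} | C=∅ | D=[(∅, ∅, [(0 + 3) :: PRIM2(add)])]]
t=7: [S=[5] | E=∅ | C=[(0 + 3) :: PRIM2(add)] | D=∅]
t=8: [S=[5] | E=∅ | C=[0 :: 3 :: PRIM2(add) :: PRIM2(add)] | D=∅]
t=9: [S=[0 :: 5] | E=∅ | C=[3 :: PRIM2(add) :: PRIM2(add)] | D=∅]
t=10: [S=[3 :: 0 :: 5] | E=∅ | C=[PRIM2(add) :: PRIM2(add)] | D=∅]
t=11: [S=[3 :: 5] | E=∅ | C=[PRIM2(add)] | D=∅]
t=12: [S=[8] | E=∅ | C=∅ | D=∅]
→ final value 8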